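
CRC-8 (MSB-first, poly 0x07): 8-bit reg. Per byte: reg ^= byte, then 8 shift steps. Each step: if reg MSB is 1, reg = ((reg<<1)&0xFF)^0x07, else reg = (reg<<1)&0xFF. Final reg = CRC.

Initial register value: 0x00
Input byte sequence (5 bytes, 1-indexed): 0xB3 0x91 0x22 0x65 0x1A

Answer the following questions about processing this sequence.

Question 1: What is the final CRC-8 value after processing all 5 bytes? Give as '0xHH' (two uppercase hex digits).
Answer: 0x40

Derivation:
After byte 1 (0xB3): reg=0x10
After byte 2 (0x91): reg=0x8E
After byte 3 (0x22): reg=0x4D
After byte 4 (0x65): reg=0xD8
After byte 5 (0x1A): reg=0x40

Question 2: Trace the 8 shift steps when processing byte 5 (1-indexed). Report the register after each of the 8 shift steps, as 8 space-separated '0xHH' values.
Answer: 0x83 0x01 0x02 0x04 0x08 0x10 0x20 0x40

Derivation:
After byte 1 (0xB3): reg=0x10
After byte 2 (0x91): reg=0x8E
After byte 3 (0x22): reg=0x4D
After byte 4 (0x65): reg=0xD8
Register before byte 5: 0xD8
After XOR with byte 0x1A: 0xC2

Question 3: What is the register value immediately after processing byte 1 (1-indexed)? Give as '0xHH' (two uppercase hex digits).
After byte 1 (0xB3): reg=0x10

Answer: 0x10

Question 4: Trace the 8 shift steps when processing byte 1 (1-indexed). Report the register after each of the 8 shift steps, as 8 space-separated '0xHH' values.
Register before byte 1: 0x00
After XOR with byte 0xB3: 0xB3

Answer: 0x61 0xC2 0x83 0x01 0x02 0x04 0x08 0x10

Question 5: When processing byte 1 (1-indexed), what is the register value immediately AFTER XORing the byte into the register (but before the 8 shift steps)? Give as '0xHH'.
Register before byte 1: 0x00
Byte 1: 0xB3
0x00 XOR 0xB3 = 0xB3

Answer: 0xB3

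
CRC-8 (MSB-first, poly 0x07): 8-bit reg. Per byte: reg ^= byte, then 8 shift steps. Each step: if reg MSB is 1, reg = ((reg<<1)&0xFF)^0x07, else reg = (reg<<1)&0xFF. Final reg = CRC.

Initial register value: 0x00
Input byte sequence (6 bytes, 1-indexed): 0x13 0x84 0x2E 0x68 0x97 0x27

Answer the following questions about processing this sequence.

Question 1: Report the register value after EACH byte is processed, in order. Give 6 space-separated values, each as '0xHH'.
0x79 0xFD 0x37 0x9A 0x23 0x1C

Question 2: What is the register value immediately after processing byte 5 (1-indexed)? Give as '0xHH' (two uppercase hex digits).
After byte 1 (0x13): reg=0x79
After byte 2 (0x84): reg=0xFD
After byte 3 (0x2E): reg=0x37
After byte 4 (0x68): reg=0x9A
After byte 5 (0x97): reg=0x23

Answer: 0x23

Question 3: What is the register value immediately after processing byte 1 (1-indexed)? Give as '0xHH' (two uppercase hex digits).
Answer: 0x79

Derivation:
After byte 1 (0x13): reg=0x79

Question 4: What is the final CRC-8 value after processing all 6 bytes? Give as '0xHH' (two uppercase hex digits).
After byte 1 (0x13): reg=0x79
After byte 2 (0x84): reg=0xFD
After byte 3 (0x2E): reg=0x37
After byte 4 (0x68): reg=0x9A
After byte 5 (0x97): reg=0x23
After byte 6 (0x27): reg=0x1C

Answer: 0x1C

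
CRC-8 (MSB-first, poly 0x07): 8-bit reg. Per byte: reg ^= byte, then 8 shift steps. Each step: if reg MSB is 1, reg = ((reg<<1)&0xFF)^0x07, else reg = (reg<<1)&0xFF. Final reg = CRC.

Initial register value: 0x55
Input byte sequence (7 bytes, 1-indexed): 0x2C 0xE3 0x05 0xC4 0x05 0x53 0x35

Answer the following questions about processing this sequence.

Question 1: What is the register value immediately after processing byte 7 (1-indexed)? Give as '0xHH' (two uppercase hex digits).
Answer: 0xBF

Derivation:
After byte 1 (0x2C): reg=0x68
After byte 2 (0xE3): reg=0xB8
After byte 3 (0x05): reg=0x3A
After byte 4 (0xC4): reg=0xF4
After byte 5 (0x05): reg=0xD9
After byte 6 (0x53): reg=0xBF
After byte 7 (0x35): reg=0xBF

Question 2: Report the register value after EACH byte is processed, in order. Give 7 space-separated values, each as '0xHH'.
0x68 0xB8 0x3A 0xF4 0xD9 0xBF 0xBF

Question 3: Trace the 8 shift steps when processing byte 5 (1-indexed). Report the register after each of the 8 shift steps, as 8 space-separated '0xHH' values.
After byte 1 (0x2C): reg=0x68
After byte 2 (0xE3): reg=0xB8
After byte 3 (0x05): reg=0x3A
After byte 4 (0xC4): reg=0xF4
Register before byte 5: 0xF4
After XOR with byte 0x05: 0xF1

Answer: 0xE5 0xCD 0x9D 0x3D 0x7A 0xF4 0xEF 0xD9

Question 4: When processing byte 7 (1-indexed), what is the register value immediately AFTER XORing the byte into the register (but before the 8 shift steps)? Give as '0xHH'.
Register before byte 7: 0xBF
Byte 7: 0x35
0xBF XOR 0x35 = 0x8A

Answer: 0x8A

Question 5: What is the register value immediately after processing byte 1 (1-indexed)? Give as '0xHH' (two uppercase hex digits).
After byte 1 (0x2C): reg=0x68

Answer: 0x68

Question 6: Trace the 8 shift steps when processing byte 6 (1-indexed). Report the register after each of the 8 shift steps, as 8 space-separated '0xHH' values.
After byte 1 (0x2C): reg=0x68
After byte 2 (0xE3): reg=0xB8
After byte 3 (0x05): reg=0x3A
After byte 4 (0xC4): reg=0xF4
After byte 5 (0x05): reg=0xD9
Register before byte 6: 0xD9
After XOR with byte 0x53: 0x8A

Answer: 0x13 0x26 0x4C 0x98 0x37 0x6E 0xDC 0xBF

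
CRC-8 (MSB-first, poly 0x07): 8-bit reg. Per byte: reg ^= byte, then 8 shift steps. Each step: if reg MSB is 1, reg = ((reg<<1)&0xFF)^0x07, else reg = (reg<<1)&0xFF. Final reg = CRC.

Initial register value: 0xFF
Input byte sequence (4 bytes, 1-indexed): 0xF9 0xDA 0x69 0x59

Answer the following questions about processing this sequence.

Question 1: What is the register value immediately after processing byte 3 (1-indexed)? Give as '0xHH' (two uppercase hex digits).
After byte 1 (0xF9): reg=0x12
After byte 2 (0xDA): reg=0x76
After byte 3 (0x69): reg=0x5D

Answer: 0x5D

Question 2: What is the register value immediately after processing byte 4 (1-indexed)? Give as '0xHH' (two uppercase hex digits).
Answer: 0x1C

Derivation:
After byte 1 (0xF9): reg=0x12
After byte 2 (0xDA): reg=0x76
After byte 3 (0x69): reg=0x5D
After byte 4 (0x59): reg=0x1C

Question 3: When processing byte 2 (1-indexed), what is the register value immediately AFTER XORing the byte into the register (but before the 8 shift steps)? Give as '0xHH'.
Answer: 0xC8

Derivation:
Register before byte 2: 0x12
Byte 2: 0xDA
0x12 XOR 0xDA = 0xC8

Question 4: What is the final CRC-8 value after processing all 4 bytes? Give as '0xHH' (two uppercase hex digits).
Answer: 0x1C

Derivation:
After byte 1 (0xF9): reg=0x12
After byte 2 (0xDA): reg=0x76
After byte 3 (0x69): reg=0x5D
After byte 4 (0x59): reg=0x1C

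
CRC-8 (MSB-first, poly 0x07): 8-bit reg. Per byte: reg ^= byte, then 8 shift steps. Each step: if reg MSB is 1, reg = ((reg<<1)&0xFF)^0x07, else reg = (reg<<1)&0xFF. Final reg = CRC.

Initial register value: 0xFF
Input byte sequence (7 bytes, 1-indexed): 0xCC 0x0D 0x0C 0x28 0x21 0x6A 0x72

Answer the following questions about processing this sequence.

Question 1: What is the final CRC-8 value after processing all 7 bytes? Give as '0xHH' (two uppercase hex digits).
Answer: 0x38

Derivation:
After byte 1 (0xCC): reg=0x99
After byte 2 (0x0D): reg=0xE5
After byte 3 (0x0C): reg=0x91
After byte 4 (0x28): reg=0x26
After byte 5 (0x21): reg=0x15
After byte 6 (0x6A): reg=0x7A
After byte 7 (0x72): reg=0x38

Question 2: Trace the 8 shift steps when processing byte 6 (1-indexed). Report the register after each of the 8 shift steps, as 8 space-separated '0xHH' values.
Answer: 0xFE 0xFB 0xF1 0xE5 0xCD 0x9D 0x3D 0x7A

Derivation:
After byte 1 (0xCC): reg=0x99
After byte 2 (0x0D): reg=0xE5
After byte 3 (0x0C): reg=0x91
After byte 4 (0x28): reg=0x26
After byte 5 (0x21): reg=0x15
Register before byte 6: 0x15
After XOR with byte 0x6A: 0x7F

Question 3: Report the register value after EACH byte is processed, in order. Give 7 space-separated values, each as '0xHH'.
0x99 0xE5 0x91 0x26 0x15 0x7A 0x38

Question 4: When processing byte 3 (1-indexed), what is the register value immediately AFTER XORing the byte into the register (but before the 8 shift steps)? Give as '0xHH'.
Register before byte 3: 0xE5
Byte 3: 0x0C
0xE5 XOR 0x0C = 0xE9

Answer: 0xE9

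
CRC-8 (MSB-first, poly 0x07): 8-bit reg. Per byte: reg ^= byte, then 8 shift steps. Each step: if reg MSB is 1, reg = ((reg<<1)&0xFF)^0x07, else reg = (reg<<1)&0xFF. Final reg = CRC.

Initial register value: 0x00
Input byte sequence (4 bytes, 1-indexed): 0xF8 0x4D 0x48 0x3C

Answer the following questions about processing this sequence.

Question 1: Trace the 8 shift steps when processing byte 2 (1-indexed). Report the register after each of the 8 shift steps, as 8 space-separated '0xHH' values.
After byte 1 (0xF8): reg=0xE6
Register before byte 2: 0xE6
After XOR with byte 0x4D: 0xAB

Answer: 0x51 0xA2 0x43 0x86 0x0B 0x16 0x2C 0x58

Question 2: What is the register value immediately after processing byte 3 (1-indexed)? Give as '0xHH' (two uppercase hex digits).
Answer: 0x70

Derivation:
After byte 1 (0xF8): reg=0xE6
After byte 2 (0x4D): reg=0x58
After byte 3 (0x48): reg=0x70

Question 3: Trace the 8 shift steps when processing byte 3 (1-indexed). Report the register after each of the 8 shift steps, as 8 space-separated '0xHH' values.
Answer: 0x20 0x40 0x80 0x07 0x0E 0x1C 0x38 0x70

Derivation:
After byte 1 (0xF8): reg=0xE6
After byte 2 (0x4D): reg=0x58
Register before byte 3: 0x58
After XOR with byte 0x48: 0x10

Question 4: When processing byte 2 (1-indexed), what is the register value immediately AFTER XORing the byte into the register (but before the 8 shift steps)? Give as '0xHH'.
Answer: 0xAB

Derivation:
Register before byte 2: 0xE6
Byte 2: 0x4D
0xE6 XOR 0x4D = 0xAB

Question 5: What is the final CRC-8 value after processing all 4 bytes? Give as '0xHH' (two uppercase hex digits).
After byte 1 (0xF8): reg=0xE6
After byte 2 (0x4D): reg=0x58
After byte 3 (0x48): reg=0x70
After byte 4 (0x3C): reg=0xE3

Answer: 0xE3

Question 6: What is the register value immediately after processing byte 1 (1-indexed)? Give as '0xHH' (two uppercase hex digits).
After byte 1 (0xF8): reg=0xE6

Answer: 0xE6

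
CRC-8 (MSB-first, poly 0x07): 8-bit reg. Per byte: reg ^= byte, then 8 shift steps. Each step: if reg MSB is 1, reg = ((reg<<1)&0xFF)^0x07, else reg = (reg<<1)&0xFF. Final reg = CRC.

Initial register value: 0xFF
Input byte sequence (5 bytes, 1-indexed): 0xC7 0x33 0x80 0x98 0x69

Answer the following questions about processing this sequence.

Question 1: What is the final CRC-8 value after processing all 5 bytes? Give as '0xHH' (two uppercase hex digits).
After byte 1 (0xC7): reg=0xA8
After byte 2 (0x33): reg=0xC8
After byte 3 (0x80): reg=0xFF
After byte 4 (0x98): reg=0x32
After byte 5 (0x69): reg=0x86

Answer: 0x86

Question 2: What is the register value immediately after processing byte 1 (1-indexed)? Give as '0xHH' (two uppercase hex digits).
Answer: 0xA8

Derivation:
After byte 1 (0xC7): reg=0xA8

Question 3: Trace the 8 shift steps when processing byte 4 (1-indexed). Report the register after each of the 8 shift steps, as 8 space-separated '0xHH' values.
After byte 1 (0xC7): reg=0xA8
After byte 2 (0x33): reg=0xC8
After byte 3 (0x80): reg=0xFF
Register before byte 4: 0xFF
After XOR with byte 0x98: 0x67

Answer: 0xCE 0x9B 0x31 0x62 0xC4 0x8F 0x19 0x32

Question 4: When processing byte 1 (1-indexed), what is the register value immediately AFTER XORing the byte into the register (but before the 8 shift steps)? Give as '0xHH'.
Register before byte 1: 0xFF
Byte 1: 0xC7
0xFF XOR 0xC7 = 0x38

Answer: 0x38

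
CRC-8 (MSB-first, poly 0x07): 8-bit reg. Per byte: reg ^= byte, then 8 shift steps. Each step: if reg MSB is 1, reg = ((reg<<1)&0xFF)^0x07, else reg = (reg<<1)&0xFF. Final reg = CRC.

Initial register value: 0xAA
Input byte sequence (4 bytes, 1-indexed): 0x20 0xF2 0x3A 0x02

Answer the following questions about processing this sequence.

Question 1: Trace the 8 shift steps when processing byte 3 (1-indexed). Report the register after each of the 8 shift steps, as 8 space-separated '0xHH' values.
After byte 1 (0x20): reg=0xBF
After byte 2 (0xF2): reg=0xE4
Register before byte 3: 0xE4
After XOR with byte 0x3A: 0xDE

Answer: 0xBB 0x71 0xE2 0xC3 0x81 0x05 0x0A 0x14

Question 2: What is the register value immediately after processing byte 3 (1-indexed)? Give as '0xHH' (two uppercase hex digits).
After byte 1 (0x20): reg=0xBF
After byte 2 (0xF2): reg=0xE4
After byte 3 (0x3A): reg=0x14

Answer: 0x14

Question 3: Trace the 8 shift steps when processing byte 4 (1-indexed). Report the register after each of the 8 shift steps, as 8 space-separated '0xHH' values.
After byte 1 (0x20): reg=0xBF
After byte 2 (0xF2): reg=0xE4
After byte 3 (0x3A): reg=0x14
Register before byte 4: 0x14
After XOR with byte 0x02: 0x16

Answer: 0x2C 0x58 0xB0 0x67 0xCE 0x9B 0x31 0x62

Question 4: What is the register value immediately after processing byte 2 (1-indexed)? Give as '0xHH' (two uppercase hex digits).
Answer: 0xE4

Derivation:
After byte 1 (0x20): reg=0xBF
After byte 2 (0xF2): reg=0xE4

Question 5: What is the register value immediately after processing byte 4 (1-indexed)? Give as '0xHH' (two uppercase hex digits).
Answer: 0x62

Derivation:
After byte 1 (0x20): reg=0xBF
After byte 2 (0xF2): reg=0xE4
After byte 3 (0x3A): reg=0x14
After byte 4 (0x02): reg=0x62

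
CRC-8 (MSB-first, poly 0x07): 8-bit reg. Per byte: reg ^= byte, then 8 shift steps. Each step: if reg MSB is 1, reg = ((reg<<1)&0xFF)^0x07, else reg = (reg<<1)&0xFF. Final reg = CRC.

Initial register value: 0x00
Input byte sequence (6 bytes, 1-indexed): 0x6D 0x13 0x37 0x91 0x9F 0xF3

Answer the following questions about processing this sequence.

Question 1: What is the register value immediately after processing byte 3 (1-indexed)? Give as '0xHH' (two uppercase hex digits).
After byte 1 (0x6D): reg=0x04
After byte 2 (0x13): reg=0x65
After byte 3 (0x37): reg=0xB9

Answer: 0xB9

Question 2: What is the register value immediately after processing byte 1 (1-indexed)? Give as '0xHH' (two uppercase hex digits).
After byte 1 (0x6D): reg=0x04

Answer: 0x04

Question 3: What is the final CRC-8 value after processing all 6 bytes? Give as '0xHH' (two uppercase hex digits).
After byte 1 (0x6D): reg=0x04
After byte 2 (0x13): reg=0x65
After byte 3 (0x37): reg=0xB9
After byte 4 (0x91): reg=0xD8
After byte 5 (0x9F): reg=0xD2
After byte 6 (0xF3): reg=0xE7

Answer: 0xE7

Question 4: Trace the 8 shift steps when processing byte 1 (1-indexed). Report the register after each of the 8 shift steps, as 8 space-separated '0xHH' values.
Register before byte 1: 0x00
After XOR with byte 0x6D: 0x6D

Answer: 0xDA 0xB3 0x61 0xC2 0x83 0x01 0x02 0x04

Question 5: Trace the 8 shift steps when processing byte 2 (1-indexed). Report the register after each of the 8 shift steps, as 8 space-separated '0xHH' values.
Answer: 0x2E 0x5C 0xB8 0x77 0xEE 0xDB 0xB1 0x65

Derivation:
After byte 1 (0x6D): reg=0x04
Register before byte 2: 0x04
After XOR with byte 0x13: 0x17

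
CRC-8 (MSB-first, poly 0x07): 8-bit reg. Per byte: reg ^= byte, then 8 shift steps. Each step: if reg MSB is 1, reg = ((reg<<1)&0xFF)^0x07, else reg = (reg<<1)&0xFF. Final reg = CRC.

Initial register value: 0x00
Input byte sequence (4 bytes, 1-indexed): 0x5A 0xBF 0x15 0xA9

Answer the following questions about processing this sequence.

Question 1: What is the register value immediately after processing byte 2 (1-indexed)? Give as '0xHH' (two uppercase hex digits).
Answer: 0xBA

Derivation:
After byte 1 (0x5A): reg=0x81
After byte 2 (0xBF): reg=0xBA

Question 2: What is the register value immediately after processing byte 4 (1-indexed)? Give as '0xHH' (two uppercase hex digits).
Answer: 0x8D

Derivation:
After byte 1 (0x5A): reg=0x81
After byte 2 (0xBF): reg=0xBA
After byte 3 (0x15): reg=0x44
After byte 4 (0xA9): reg=0x8D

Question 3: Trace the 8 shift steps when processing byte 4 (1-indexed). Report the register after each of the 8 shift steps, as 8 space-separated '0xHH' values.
Answer: 0xDD 0xBD 0x7D 0xFA 0xF3 0xE1 0xC5 0x8D

Derivation:
After byte 1 (0x5A): reg=0x81
After byte 2 (0xBF): reg=0xBA
After byte 3 (0x15): reg=0x44
Register before byte 4: 0x44
After XOR with byte 0xA9: 0xED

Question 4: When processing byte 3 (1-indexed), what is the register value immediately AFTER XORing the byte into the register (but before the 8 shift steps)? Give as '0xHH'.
Answer: 0xAF

Derivation:
Register before byte 3: 0xBA
Byte 3: 0x15
0xBA XOR 0x15 = 0xAF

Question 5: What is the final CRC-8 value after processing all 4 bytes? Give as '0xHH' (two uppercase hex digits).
Answer: 0x8D

Derivation:
After byte 1 (0x5A): reg=0x81
After byte 2 (0xBF): reg=0xBA
After byte 3 (0x15): reg=0x44
After byte 4 (0xA9): reg=0x8D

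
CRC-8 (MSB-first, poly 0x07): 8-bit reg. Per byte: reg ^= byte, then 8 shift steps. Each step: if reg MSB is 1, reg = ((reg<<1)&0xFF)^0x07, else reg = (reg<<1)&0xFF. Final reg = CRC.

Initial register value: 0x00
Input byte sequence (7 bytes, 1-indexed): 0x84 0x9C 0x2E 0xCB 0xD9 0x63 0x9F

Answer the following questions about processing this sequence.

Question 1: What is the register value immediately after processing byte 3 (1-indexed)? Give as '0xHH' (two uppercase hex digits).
Answer: 0x77

Derivation:
After byte 1 (0x84): reg=0x95
After byte 2 (0x9C): reg=0x3F
After byte 3 (0x2E): reg=0x77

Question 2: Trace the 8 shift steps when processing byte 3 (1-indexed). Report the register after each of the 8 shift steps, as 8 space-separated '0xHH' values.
After byte 1 (0x84): reg=0x95
After byte 2 (0x9C): reg=0x3F
Register before byte 3: 0x3F
After XOR with byte 0x2E: 0x11

Answer: 0x22 0x44 0x88 0x17 0x2E 0x5C 0xB8 0x77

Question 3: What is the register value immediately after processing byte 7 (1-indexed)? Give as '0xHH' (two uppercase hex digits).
After byte 1 (0x84): reg=0x95
After byte 2 (0x9C): reg=0x3F
After byte 3 (0x2E): reg=0x77
After byte 4 (0xCB): reg=0x3D
After byte 5 (0xD9): reg=0xB2
After byte 6 (0x63): reg=0x39
After byte 7 (0x9F): reg=0x7B

Answer: 0x7B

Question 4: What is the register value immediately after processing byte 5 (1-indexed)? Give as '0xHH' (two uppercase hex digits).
Answer: 0xB2

Derivation:
After byte 1 (0x84): reg=0x95
After byte 2 (0x9C): reg=0x3F
After byte 3 (0x2E): reg=0x77
After byte 4 (0xCB): reg=0x3D
After byte 5 (0xD9): reg=0xB2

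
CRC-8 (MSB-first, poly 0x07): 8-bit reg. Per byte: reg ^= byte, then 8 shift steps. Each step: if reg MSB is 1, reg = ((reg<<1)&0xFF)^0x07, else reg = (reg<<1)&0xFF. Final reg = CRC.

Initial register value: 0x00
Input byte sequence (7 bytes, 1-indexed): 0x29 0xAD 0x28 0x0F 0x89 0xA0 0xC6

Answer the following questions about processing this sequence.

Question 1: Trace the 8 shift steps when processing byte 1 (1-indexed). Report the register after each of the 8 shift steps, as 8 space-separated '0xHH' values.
Register before byte 1: 0x00
After XOR with byte 0x29: 0x29

Answer: 0x52 0xA4 0x4F 0x9E 0x3B 0x76 0xEC 0xDF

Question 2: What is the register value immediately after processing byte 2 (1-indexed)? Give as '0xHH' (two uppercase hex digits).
After byte 1 (0x29): reg=0xDF
After byte 2 (0xAD): reg=0x59

Answer: 0x59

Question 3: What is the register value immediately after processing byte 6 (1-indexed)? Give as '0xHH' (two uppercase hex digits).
Answer: 0x01

Derivation:
After byte 1 (0x29): reg=0xDF
After byte 2 (0xAD): reg=0x59
After byte 3 (0x28): reg=0x50
After byte 4 (0x0F): reg=0x9A
After byte 5 (0x89): reg=0x79
After byte 6 (0xA0): reg=0x01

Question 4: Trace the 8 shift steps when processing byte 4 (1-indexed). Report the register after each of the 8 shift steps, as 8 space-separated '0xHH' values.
After byte 1 (0x29): reg=0xDF
After byte 2 (0xAD): reg=0x59
After byte 3 (0x28): reg=0x50
Register before byte 4: 0x50
After XOR with byte 0x0F: 0x5F

Answer: 0xBE 0x7B 0xF6 0xEB 0xD1 0xA5 0x4D 0x9A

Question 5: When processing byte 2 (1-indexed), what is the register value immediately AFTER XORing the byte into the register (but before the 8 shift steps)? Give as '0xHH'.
Answer: 0x72

Derivation:
Register before byte 2: 0xDF
Byte 2: 0xAD
0xDF XOR 0xAD = 0x72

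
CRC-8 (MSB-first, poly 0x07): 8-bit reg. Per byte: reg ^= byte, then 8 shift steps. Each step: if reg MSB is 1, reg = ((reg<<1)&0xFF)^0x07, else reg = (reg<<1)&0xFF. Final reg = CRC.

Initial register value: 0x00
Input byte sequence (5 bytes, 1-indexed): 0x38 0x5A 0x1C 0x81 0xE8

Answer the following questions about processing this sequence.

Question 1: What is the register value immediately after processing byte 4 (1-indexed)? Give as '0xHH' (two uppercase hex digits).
Answer: 0x9F

Derivation:
After byte 1 (0x38): reg=0xA8
After byte 2 (0x5A): reg=0xD0
After byte 3 (0x1C): reg=0x6A
After byte 4 (0x81): reg=0x9F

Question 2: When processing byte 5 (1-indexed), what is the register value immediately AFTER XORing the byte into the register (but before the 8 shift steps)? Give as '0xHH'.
Register before byte 5: 0x9F
Byte 5: 0xE8
0x9F XOR 0xE8 = 0x77

Answer: 0x77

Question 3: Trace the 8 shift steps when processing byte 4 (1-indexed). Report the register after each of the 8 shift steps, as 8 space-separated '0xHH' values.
Answer: 0xD1 0xA5 0x4D 0x9A 0x33 0x66 0xCC 0x9F

Derivation:
After byte 1 (0x38): reg=0xA8
After byte 2 (0x5A): reg=0xD0
After byte 3 (0x1C): reg=0x6A
Register before byte 4: 0x6A
After XOR with byte 0x81: 0xEB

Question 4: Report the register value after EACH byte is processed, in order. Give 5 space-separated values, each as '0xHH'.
0xA8 0xD0 0x6A 0x9F 0x42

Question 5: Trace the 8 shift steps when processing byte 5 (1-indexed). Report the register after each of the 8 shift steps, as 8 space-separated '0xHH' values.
After byte 1 (0x38): reg=0xA8
After byte 2 (0x5A): reg=0xD0
After byte 3 (0x1C): reg=0x6A
After byte 4 (0x81): reg=0x9F
Register before byte 5: 0x9F
After XOR with byte 0xE8: 0x77

Answer: 0xEE 0xDB 0xB1 0x65 0xCA 0x93 0x21 0x42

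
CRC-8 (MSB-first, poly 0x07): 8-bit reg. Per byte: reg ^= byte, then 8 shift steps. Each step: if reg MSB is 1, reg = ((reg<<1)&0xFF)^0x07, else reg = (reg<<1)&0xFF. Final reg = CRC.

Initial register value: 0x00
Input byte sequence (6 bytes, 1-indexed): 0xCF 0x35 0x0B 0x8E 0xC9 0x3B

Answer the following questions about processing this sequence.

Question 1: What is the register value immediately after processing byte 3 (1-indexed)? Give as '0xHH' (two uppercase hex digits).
Answer: 0x43

Derivation:
After byte 1 (0xCF): reg=0x63
After byte 2 (0x35): reg=0xA5
After byte 3 (0x0B): reg=0x43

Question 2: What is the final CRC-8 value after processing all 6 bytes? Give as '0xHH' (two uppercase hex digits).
After byte 1 (0xCF): reg=0x63
After byte 2 (0x35): reg=0xA5
After byte 3 (0x0B): reg=0x43
After byte 4 (0x8E): reg=0x6D
After byte 5 (0xC9): reg=0x75
After byte 6 (0x3B): reg=0xED

Answer: 0xED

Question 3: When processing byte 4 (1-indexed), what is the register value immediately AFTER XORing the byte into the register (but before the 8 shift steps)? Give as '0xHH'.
Register before byte 4: 0x43
Byte 4: 0x8E
0x43 XOR 0x8E = 0xCD

Answer: 0xCD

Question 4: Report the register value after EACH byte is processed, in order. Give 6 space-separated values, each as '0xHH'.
0x63 0xA5 0x43 0x6D 0x75 0xED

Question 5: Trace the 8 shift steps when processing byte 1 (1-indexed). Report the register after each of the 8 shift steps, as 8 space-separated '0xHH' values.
Register before byte 1: 0x00
After XOR with byte 0xCF: 0xCF

Answer: 0x99 0x35 0x6A 0xD4 0xAF 0x59 0xB2 0x63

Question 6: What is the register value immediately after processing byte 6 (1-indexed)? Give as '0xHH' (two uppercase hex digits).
Answer: 0xED

Derivation:
After byte 1 (0xCF): reg=0x63
After byte 2 (0x35): reg=0xA5
After byte 3 (0x0B): reg=0x43
After byte 4 (0x8E): reg=0x6D
After byte 5 (0xC9): reg=0x75
After byte 6 (0x3B): reg=0xED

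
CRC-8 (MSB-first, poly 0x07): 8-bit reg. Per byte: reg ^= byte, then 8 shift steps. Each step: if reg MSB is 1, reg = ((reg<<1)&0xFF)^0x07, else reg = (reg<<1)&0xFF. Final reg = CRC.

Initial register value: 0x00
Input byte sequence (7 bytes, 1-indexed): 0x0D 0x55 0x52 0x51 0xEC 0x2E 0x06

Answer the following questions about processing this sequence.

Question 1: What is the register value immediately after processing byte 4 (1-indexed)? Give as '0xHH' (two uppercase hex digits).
After byte 1 (0x0D): reg=0x23
After byte 2 (0x55): reg=0x45
After byte 3 (0x52): reg=0x65
After byte 4 (0x51): reg=0x8C

Answer: 0x8C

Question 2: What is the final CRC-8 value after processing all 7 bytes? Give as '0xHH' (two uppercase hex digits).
After byte 1 (0x0D): reg=0x23
After byte 2 (0x55): reg=0x45
After byte 3 (0x52): reg=0x65
After byte 4 (0x51): reg=0x8C
After byte 5 (0xEC): reg=0x27
After byte 6 (0x2E): reg=0x3F
After byte 7 (0x06): reg=0xAF

Answer: 0xAF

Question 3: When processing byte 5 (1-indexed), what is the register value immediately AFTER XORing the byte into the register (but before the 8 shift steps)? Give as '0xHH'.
Register before byte 5: 0x8C
Byte 5: 0xEC
0x8C XOR 0xEC = 0x60

Answer: 0x60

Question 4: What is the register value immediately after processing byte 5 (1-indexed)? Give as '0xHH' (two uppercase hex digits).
After byte 1 (0x0D): reg=0x23
After byte 2 (0x55): reg=0x45
After byte 3 (0x52): reg=0x65
After byte 4 (0x51): reg=0x8C
After byte 5 (0xEC): reg=0x27

Answer: 0x27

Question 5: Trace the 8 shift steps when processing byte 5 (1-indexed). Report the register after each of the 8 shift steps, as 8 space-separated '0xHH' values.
Answer: 0xC0 0x87 0x09 0x12 0x24 0x48 0x90 0x27

Derivation:
After byte 1 (0x0D): reg=0x23
After byte 2 (0x55): reg=0x45
After byte 3 (0x52): reg=0x65
After byte 4 (0x51): reg=0x8C
Register before byte 5: 0x8C
After XOR with byte 0xEC: 0x60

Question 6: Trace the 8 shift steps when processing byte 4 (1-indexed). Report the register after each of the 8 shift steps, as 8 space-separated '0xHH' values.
After byte 1 (0x0D): reg=0x23
After byte 2 (0x55): reg=0x45
After byte 3 (0x52): reg=0x65
Register before byte 4: 0x65
After XOR with byte 0x51: 0x34

Answer: 0x68 0xD0 0xA7 0x49 0x92 0x23 0x46 0x8C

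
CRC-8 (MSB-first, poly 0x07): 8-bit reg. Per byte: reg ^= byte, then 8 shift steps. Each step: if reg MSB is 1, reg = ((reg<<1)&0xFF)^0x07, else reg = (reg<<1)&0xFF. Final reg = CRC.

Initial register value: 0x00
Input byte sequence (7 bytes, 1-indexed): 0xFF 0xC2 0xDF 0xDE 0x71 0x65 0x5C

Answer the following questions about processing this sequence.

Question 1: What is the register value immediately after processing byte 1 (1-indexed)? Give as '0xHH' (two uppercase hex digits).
Answer: 0xF3

Derivation:
After byte 1 (0xFF): reg=0xF3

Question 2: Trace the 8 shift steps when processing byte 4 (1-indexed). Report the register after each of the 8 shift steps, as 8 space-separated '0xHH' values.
Answer: 0x42 0x84 0x0F 0x1E 0x3C 0x78 0xF0 0xE7

Derivation:
After byte 1 (0xFF): reg=0xF3
After byte 2 (0xC2): reg=0x97
After byte 3 (0xDF): reg=0xFF
Register before byte 4: 0xFF
After XOR with byte 0xDE: 0x21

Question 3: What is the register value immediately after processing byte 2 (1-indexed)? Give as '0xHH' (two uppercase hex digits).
Answer: 0x97

Derivation:
After byte 1 (0xFF): reg=0xF3
After byte 2 (0xC2): reg=0x97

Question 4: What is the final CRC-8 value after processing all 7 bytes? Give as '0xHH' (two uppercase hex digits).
After byte 1 (0xFF): reg=0xF3
After byte 2 (0xC2): reg=0x97
After byte 3 (0xDF): reg=0xFF
After byte 4 (0xDE): reg=0xE7
After byte 5 (0x71): reg=0xEB
After byte 6 (0x65): reg=0xA3
After byte 7 (0x5C): reg=0xF3

Answer: 0xF3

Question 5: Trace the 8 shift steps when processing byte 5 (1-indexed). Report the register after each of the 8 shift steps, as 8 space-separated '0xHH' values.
Answer: 0x2B 0x56 0xAC 0x5F 0xBE 0x7B 0xF6 0xEB

Derivation:
After byte 1 (0xFF): reg=0xF3
After byte 2 (0xC2): reg=0x97
After byte 3 (0xDF): reg=0xFF
After byte 4 (0xDE): reg=0xE7
Register before byte 5: 0xE7
After XOR with byte 0x71: 0x96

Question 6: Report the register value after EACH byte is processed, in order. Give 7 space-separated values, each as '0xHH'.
0xF3 0x97 0xFF 0xE7 0xEB 0xA3 0xF3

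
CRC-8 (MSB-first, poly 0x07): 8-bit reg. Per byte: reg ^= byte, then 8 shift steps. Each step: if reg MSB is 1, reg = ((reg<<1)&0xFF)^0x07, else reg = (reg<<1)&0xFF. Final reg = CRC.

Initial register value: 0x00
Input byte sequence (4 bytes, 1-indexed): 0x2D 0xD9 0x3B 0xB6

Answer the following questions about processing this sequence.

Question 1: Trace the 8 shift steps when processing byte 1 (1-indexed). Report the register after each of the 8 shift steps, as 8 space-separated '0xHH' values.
Answer: 0x5A 0xB4 0x6F 0xDE 0xBB 0x71 0xE2 0xC3

Derivation:
Register before byte 1: 0x00
After XOR with byte 0x2D: 0x2D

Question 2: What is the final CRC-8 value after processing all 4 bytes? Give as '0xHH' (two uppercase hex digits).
Answer: 0x40

Derivation:
After byte 1 (0x2D): reg=0xC3
After byte 2 (0xD9): reg=0x46
After byte 3 (0x3B): reg=0x74
After byte 4 (0xB6): reg=0x40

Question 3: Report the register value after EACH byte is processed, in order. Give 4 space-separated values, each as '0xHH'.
0xC3 0x46 0x74 0x40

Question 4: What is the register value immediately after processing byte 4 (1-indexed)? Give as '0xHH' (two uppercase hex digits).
Answer: 0x40

Derivation:
After byte 1 (0x2D): reg=0xC3
After byte 2 (0xD9): reg=0x46
After byte 3 (0x3B): reg=0x74
After byte 4 (0xB6): reg=0x40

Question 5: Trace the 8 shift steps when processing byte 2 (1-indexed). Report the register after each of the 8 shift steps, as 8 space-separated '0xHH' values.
Answer: 0x34 0x68 0xD0 0xA7 0x49 0x92 0x23 0x46

Derivation:
After byte 1 (0x2D): reg=0xC3
Register before byte 2: 0xC3
After XOR with byte 0xD9: 0x1A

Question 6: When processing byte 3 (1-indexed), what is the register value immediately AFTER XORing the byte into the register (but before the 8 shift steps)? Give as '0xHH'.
Answer: 0x7D

Derivation:
Register before byte 3: 0x46
Byte 3: 0x3B
0x46 XOR 0x3B = 0x7D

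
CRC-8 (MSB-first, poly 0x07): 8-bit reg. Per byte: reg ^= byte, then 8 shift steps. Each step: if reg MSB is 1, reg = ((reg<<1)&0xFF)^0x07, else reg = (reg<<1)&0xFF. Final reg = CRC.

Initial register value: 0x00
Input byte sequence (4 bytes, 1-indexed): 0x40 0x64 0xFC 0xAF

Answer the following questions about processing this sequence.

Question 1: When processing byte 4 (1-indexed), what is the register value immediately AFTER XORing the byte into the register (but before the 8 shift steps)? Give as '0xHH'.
Register before byte 4: 0xDD
Byte 4: 0xAF
0xDD XOR 0xAF = 0x72

Answer: 0x72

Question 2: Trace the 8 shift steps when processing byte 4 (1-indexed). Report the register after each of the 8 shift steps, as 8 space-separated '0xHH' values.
After byte 1 (0x40): reg=0xC7
After byte 2 (0x64): reg=0x60
After byte 3 (0xFC): reg=0xDD
Register before byte 4: 0xDD
After XOR with byte 0xAF: 0x72

Answer: 0xE4 0xCF 0x99 0x35 0x6A 0xD4 0xAF 0x59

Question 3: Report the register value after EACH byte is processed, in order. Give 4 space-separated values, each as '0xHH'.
0xC7 0x60 0xDD 0x59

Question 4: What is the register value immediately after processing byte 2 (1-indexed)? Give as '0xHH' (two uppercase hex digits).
After byte 1 (0x40): reg=0xC7
After byte 2 (0x64): reg=0x60

Answer: 0x60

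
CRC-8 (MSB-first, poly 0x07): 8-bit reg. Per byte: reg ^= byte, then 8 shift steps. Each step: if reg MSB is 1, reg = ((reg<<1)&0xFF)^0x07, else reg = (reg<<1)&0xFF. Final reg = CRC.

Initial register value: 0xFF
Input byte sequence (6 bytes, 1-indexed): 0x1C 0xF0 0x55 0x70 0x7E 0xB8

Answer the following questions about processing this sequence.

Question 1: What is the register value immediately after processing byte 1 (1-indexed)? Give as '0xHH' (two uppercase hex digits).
After byte 1 (0x1C): reg=0xA7

Answer: 0xA7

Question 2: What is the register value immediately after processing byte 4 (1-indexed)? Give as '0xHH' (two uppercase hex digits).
Answer: 0x28

Derivation:
After byte 1 (0x1C): reg=0xA7
After byte 2 (0xF0): reg=0xA2
After byte 3 (0x55): reg=0xCB
After byte 4 (0x70): reg=0x28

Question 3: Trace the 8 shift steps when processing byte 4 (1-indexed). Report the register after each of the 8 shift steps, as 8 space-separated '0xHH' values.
Answer: 0x71 0xE2 0xC3 0x81 0x05 0x0A 0x14 0x28

Derivation:
After byte 1 (0x1C): reg=0xA7
After byte 2 (0xF0): reg=0xA2
After byte 3 (0x55): reg=0xCB
Register before byte 4: 0xCB
After XOR with byte 0x70: 0xBB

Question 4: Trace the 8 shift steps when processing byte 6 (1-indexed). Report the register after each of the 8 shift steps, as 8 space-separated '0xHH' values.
After byte 1 (0x1C): reg=0xA7
After byte 2 (0xF0): reg=0xA2
After byte 3 (0x55): reg=0xCB
After byte 4 (0x70): reg=0x28
After byte 5 (0x7E): reg=0xA5
Register before byte 6: 0xA5
After XOR with byte 0xB8: 0x1D

Answer: 0x3A 0x74 0xE8 0xD7 0xA9 0x55 0xAA 0x53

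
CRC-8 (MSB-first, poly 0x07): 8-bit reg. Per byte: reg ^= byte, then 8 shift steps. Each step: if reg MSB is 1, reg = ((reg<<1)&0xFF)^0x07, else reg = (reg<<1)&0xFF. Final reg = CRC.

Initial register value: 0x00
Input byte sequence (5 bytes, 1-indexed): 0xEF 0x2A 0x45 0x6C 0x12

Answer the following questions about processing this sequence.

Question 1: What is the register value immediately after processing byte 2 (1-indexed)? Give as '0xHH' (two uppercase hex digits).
After byte 1 (0xEF): reg=0x83
After byte 2 (0x2A): reg=0x56

Answer: 0x56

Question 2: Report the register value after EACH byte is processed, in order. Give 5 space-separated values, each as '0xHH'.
0x83 0x56 0x79 0x6B 0x68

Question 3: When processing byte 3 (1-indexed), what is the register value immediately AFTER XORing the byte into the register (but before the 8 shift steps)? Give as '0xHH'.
Register before byte 3: 0x56
Byte 3: 0x45
0x56 XOR 0x45 = 0x13

Answer: 0x13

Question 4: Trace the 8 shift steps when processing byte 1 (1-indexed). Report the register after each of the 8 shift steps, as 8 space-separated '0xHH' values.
Register before byte 1: 0x00
After XOR with byte 0xEF: 0xEF

Answer: 0xD9 0xB5 0x6D 0xDA 0xB3 0x61 0xC2 0x83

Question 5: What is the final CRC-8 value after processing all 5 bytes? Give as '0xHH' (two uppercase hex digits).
After byte 1 (0xEF): reg=0x83
After byte 2 (0x2A): reg=0x56
After byte 3 (0x45): reg=0x79
After byte 4 (0x6C): reg=0x6B
After byte 5 (0x12): reg=0x68

Answer: 0x68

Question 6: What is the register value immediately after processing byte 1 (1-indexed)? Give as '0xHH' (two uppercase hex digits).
Answer: 0x83

Derivation:
After byte 1 (0xEF): reg=0x83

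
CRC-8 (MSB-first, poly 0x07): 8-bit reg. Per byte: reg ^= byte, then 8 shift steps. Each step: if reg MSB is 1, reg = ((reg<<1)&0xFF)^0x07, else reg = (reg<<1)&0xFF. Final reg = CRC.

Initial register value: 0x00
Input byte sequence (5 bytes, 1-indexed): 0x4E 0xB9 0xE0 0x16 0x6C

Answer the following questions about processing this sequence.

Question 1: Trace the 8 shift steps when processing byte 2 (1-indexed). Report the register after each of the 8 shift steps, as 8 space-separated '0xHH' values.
After byte 1 (0x4E): reg=0xED
Register before byte 2: 0xED
After XOR with byte 0xB9: 0x54

Answer: 0xA8 0x57 0xAE 0x5B 0xB6 0x6B 0xD6 0xAB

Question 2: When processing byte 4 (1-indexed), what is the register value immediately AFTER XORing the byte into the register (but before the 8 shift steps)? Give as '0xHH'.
Answer: 0xE0

Derivation:
Register before byte 4: 0xF6
Byte 4: 0x16
0xF6 XOR 0x16 = 0xE0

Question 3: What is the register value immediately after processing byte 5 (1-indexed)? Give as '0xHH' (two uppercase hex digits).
Answer: 0x40

Derivation:
After byte 1 (0x4E): reg=0xED
After byte 2 (0xB9): reg=0xAB
After byte 3 (0xE0): reg=0xF6
After byte 4 (0x16): reg=0xAE
After byte 5 (0x6C): reg=0x40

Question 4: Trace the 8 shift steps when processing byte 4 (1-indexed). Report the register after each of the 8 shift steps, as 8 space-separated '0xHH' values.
After byte 1 (0x4E): reg=0xED
After byte 2 (0xB9): reg=0xAB
After byte 3 (0xE0): reg=0xF6
Register before byte 4: 0xF6
After XOR with byte 0x16: 0xE0

Answer: 0xC7 0x89 0x15 0x2A 0x54 0xA8 0x57 0xAE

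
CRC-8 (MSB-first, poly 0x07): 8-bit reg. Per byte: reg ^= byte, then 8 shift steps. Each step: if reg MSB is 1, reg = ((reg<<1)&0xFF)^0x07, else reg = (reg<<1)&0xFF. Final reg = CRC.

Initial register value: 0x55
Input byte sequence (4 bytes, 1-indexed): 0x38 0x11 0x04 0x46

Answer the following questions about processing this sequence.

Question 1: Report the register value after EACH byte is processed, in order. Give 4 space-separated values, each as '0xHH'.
0x04 0x6B 0x0A 0xE3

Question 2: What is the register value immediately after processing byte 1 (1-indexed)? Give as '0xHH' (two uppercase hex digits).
Answer: 0x04

Derivation:
After byte 1 (0x38): reg=0x04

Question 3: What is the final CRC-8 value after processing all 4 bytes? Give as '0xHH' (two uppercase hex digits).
After byte 1 (0x38): reg=0x04
After byte 2 (0x11): reg=0x6B
After byte 3 (0x04): reg=0x0A
After byte 4 (0x46): reg=0xE3

Answer: 0xE3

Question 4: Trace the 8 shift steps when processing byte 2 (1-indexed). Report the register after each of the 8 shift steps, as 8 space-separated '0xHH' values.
After byte 1 (0x38): reg=0x04
Register before byte 2: 0x04
After XOR with byte 0x11: 0x15

Answer: 0x2A 0x54 0xA8 0x57 0xAE 0x5B 0xB6 0x6B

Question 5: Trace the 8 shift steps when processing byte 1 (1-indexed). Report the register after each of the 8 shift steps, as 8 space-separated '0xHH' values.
Answer: 0xDA 0xB3 0x61 0xC2 0x83 0x01 0x02 0x04

Derivation:
Register before byte 1: 0x55
After XOR with byte 0x38: 0x6D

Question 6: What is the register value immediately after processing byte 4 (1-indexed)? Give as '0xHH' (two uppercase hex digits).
Answer: 0xE3

Derivation:
After byte 1 (0x38): reg=0x04
After byte 2 (0x11): reg=0x6B
After byte 3 (0x04): reg=0x0A
After byte 4 (0x46): reg=0xE3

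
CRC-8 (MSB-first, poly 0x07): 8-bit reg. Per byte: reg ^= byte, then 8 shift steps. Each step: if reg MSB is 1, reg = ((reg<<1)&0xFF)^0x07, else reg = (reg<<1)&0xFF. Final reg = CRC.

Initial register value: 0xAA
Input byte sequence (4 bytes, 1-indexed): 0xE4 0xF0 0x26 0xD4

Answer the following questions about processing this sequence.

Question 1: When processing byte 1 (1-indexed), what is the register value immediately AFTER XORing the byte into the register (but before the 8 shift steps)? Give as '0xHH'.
Answer: 0x4E

Derivation:
Register before byte 1: 0xAA
Byte 1: 0xE4
0xAA XOR 0xE4 = 0x4E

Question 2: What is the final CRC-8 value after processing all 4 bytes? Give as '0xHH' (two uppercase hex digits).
Answer: 0xC1

Derivation:
After byte 1 (0xE4): reg=0xED
After byte 2 (0xF0): reg=0x53
After byte 3 (0x26): reg=0x4C
After byte 4 (0xD4): reg=0xC1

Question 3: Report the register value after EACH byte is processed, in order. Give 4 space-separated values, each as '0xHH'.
0xED 0x53 0x4C 0xC1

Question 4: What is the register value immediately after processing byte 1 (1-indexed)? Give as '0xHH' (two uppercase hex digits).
After byte 1 (0xE4): reg=0xED

Answer: 0xED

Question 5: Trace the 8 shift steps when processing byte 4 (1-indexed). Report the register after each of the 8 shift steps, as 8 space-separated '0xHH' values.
After byte 1 (0xE4): reg=0xED
After byte 2 (0xF0): reg=0x53
After byte 3 (0x26): reg=0x4C
Register before byte 4: 0x4C
After XOR with byte 0xD4: 0x98

Answer: 0x37 0x6E 0xDC 0xBF 0x79 0xF2 0xE3 0xC1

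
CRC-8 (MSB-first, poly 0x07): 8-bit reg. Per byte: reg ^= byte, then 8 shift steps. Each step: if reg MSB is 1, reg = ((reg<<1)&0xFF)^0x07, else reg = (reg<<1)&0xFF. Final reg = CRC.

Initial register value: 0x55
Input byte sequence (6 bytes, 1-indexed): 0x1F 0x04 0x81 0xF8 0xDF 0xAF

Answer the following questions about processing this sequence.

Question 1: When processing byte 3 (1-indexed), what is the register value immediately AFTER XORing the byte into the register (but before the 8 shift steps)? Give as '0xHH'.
Register before byte 3: 0xC5
Byte 3: 0x81
0xC5 XOR 0x81 = 0x44

Answer: 0x44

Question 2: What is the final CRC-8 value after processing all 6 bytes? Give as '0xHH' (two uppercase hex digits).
Answer: 0xC3

Derivation:
After byte 1 (0x1F): reg=0xF1
After byte 2 (0x04): reg=0xC5
After byte 3 (0x81): reg=0xDB
After byte 4 (0xF8): reg=0xE9
After byte 5 (0xDF): reg=0x82
After byte 6 (0xAF): reg=0xC3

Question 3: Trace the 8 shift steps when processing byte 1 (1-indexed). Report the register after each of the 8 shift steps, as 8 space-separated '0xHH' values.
Answer: 0x94 0x2F 0x5E 0xBC 0x7F 0xFE 0xFB 0xF1

Derivation:
Register before byte 1: 0x55
After XOR with byte 0x1F: 0x4A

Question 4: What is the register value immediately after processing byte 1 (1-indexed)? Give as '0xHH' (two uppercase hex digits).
After byte 1 (0x1F): reg=0xF1

Answer: 0xF1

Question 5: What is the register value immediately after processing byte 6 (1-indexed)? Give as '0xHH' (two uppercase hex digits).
Answer: 0xC3

Derivation:
After byte 1 (0x1F): reg=0xF1
After byte 2 (0x04): reg=0xC5
After byte 3 (0x81): reg=0xDB
After byte 4 (0xF8): reg=0xE9
After byte 5 (0xDF): reg=0x82
After byte 6 (0xAF): reg=0xC3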